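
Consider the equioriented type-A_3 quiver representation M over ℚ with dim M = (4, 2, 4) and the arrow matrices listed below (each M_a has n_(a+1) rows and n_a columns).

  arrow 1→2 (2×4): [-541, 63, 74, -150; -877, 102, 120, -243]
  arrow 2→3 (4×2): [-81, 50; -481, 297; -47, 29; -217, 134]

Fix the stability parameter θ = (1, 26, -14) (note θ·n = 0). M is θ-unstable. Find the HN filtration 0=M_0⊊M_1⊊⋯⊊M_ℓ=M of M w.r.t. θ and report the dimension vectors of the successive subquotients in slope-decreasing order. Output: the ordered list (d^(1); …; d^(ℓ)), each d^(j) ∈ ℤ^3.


Interval decomposition of M: I[1,1]^2, I[1,3]^2, I[3,3]^2.
HN type (ℓ=3): μ^(1)=6; μ^(2)=1; μ^(3)=-14

((0, 2, 2); (4, 0, 0); (0, 0, 2))


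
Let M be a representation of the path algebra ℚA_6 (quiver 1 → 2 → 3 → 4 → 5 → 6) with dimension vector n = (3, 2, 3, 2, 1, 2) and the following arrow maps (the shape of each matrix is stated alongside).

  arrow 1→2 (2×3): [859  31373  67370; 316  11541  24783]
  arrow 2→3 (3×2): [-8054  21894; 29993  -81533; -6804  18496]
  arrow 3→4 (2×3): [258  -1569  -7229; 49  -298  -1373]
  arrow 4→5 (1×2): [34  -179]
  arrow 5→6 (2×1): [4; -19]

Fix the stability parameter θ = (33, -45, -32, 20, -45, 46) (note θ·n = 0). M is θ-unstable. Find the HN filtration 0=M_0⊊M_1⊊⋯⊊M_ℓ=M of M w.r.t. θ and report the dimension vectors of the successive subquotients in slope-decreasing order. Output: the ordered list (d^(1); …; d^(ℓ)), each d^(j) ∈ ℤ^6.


Interval decomposition of M: I[1,1], I[1,4], I[1,6], I[3,3], I[6,6].
HN type (ℓ=6): μ^(1)=46; μ^(2)=33; μ^(3)=20; μ^(4)=-25/2; μ^(5)=-44/3; μ^(6)=-32

((0, 0, 0, 0, 0, 2); (1, 0, 0, 0, 0, 0); (0, 0, 0, 1, 0, 0); (0, 0, 0, 1, 1, 0); (2, 2, 2, 0, 0, 0); (0, 0, 1, 0, 0, 0))


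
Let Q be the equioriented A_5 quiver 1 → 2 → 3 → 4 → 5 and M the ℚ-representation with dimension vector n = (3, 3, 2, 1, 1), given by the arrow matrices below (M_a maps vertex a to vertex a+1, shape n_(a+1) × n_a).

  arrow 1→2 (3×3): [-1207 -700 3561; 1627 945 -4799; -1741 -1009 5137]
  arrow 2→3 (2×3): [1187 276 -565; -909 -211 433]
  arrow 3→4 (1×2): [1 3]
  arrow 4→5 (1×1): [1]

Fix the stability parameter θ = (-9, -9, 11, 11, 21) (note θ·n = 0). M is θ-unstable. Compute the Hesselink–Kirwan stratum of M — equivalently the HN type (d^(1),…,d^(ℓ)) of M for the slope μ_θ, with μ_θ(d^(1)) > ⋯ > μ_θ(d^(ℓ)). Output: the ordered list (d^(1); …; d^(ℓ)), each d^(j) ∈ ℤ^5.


Interval decomposition of M: I[1,2], I[1,3], I[1,5].
HN type (ℓ=3): μ^(1)=21; μ^(2)=11; μ^(3)=-9

((0, 0, 0, 0, 1); (0, 0, 2, 1, 0); (3, 3, 0, 0, 0))


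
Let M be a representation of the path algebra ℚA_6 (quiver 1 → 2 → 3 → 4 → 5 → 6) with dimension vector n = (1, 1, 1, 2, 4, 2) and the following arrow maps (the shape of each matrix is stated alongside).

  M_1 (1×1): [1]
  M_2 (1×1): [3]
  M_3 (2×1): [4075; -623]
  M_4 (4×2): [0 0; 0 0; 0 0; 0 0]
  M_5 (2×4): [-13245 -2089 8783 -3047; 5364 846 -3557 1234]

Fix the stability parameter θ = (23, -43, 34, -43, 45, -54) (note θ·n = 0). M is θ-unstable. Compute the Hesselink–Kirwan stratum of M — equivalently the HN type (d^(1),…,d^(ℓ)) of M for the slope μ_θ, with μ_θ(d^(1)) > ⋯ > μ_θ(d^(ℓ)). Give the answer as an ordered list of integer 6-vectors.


Barcode: M ≅ I[1,4], I[4,4], I[5,5]^2, I[5,6]^2. HN layers by μ_θ (4 steps, strictly decreasing):
  μ^(1)=45; μ^(2)=-9/2; μ^(3)=-10; μ^(4)=-43

((0, 0, 0, 0, 2, 0); (0, 0, 1, 1, 2, 2); (1, 1, 0, 0, 0, 0); (0, 0, 0, 1, 0, 0))


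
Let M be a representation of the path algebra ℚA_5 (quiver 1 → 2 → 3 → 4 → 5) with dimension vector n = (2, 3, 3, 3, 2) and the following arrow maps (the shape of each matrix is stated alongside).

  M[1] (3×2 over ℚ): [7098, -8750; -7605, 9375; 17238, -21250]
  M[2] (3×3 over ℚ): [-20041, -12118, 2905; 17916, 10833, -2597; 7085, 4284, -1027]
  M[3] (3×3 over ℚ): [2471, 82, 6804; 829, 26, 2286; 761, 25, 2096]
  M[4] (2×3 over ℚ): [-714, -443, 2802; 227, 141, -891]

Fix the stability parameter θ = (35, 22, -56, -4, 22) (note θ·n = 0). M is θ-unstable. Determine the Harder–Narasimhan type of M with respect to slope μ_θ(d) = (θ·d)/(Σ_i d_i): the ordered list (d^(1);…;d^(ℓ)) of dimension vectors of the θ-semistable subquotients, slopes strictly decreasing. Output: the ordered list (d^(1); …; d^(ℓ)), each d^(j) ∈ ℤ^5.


Via rank(M_{q-1}∘⋯∘M_p): M ≅ I[1,1], I[1,5], I[2,4], I[2,5].
μ_θ-semistable layers: μ^(1)=35; μ^(2)=22; μ^(3)=-3/4; μ^(4)=-4; μ^(5)=-17

((1, 0, 0, 0, 0); (0, 0, 0, 0, 2); (1, 1, 1, 1, 0); (0, 0, 0, 2, 0); (0, 2, 2, 0, 0))


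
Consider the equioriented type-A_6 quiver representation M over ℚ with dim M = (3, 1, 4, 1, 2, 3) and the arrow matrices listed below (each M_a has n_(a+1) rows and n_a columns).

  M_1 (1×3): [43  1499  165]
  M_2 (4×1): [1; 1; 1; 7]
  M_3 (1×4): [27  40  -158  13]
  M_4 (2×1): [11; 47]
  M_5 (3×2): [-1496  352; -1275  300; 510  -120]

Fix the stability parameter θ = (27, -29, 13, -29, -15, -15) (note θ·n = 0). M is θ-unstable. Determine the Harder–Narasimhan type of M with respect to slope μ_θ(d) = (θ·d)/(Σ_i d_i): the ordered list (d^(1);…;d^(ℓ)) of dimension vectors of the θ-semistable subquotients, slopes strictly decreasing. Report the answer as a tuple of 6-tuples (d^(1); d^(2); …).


Barcode: M ≅ I[1,1]^2, I[1,3], I[3,3]^2, I[3,6], I[5,5], I[6,6]^2. HN layers by μ_θ (5 steps, strictly decreasing):
  μ^(1)=27; μ^(2)=13; μ^(3)=-1; μ^(4)=-23/2; μ^(5)=-15

((2, 0, 0, 0, 0, 0); (0, 0, 3, 0, 0, 0); (1, 1, 0, 0, 0, 0); (0, 0, 1, 1, 1, 1); (0, 0, 0, 0, 1, 2))


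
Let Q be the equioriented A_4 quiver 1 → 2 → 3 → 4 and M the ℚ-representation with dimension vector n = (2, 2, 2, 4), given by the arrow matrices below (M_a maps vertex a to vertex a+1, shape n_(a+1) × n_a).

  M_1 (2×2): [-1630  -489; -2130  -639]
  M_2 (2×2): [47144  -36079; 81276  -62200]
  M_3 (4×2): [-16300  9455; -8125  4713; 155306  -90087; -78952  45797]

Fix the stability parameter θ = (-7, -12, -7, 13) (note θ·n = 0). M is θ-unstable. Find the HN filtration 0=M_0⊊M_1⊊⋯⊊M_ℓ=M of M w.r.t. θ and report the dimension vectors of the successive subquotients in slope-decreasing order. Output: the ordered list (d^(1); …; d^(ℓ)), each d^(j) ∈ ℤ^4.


Barcode: M ≅ I[1,1], I[1,4], I[2,4], I[4,4]^2. HN layers by μ_θ (4 steps, strictly decreasing):
  μ^(1)=13; μ^(2)=-7; μ^(3)=-19/2; μ^(4)=-12

((0, 0, 0, 4); (1, 0, 2, 0); (1, 1, 0, 0); (0, 1, 0, 0))


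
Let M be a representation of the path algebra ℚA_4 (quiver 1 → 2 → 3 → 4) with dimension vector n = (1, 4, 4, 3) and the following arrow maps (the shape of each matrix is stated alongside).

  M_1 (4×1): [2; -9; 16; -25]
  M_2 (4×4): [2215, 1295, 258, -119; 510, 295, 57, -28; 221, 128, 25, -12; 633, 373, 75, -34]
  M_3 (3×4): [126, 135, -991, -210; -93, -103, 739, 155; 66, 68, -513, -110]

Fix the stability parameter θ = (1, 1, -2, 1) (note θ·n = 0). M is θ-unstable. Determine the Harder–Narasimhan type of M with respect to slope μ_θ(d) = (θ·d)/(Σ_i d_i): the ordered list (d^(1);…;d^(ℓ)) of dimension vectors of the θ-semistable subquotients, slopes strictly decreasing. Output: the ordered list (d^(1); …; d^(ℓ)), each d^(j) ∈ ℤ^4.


Barcode: M ≅ I[1,4], I[2,3], I[2,4]^2. HN layers by μ_θ (3 steps, strictly decreasing):
  μ^(1)=1; μ^(2)=0; μ^(3)=-1/2

((0, 0, 0, 3); (1, 1, 1, 0); (0, 3, 3, 0))


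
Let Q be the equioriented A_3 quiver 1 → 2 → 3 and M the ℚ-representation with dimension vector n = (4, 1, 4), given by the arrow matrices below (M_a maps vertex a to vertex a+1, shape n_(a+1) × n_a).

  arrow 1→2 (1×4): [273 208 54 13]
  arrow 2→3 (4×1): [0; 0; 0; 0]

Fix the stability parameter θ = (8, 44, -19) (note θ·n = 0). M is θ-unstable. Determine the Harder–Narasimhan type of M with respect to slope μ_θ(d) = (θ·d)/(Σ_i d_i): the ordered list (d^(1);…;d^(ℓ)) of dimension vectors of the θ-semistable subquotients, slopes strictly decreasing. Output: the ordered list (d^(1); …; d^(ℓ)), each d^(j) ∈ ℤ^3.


Via rank(M_{q-1}∘⋯∘M_p): M ≅ I[1,1]^3, I[1,2], I[3,3]^4.
μ_θ-semistable layers: μ^(1)=44; μ^(2)=8; μ^(3)=-19

((0, 1, 0); (4, 0, 0); (0, 0, 4))


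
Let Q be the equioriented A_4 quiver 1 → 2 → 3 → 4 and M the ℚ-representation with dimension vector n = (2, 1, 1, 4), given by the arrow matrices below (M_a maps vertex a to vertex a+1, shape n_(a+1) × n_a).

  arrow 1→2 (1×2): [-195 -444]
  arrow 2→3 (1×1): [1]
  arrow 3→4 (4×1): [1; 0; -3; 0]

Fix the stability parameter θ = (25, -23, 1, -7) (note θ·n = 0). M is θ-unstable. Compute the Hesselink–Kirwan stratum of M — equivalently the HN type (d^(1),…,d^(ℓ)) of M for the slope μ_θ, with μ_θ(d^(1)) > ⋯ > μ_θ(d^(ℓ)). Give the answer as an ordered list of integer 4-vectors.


Via rank(M_{q-1}∘⋯∘M_p): M ≅ I[1,1], I[1,4], I[4,4]^3.
μ_θ-semistable layers: μ^(1)=25; μ^(2)=-1; μ^(3)=-7

((1, 0, 0, 0); (1, 1, 1, 1); (0, 0, 0, 3))


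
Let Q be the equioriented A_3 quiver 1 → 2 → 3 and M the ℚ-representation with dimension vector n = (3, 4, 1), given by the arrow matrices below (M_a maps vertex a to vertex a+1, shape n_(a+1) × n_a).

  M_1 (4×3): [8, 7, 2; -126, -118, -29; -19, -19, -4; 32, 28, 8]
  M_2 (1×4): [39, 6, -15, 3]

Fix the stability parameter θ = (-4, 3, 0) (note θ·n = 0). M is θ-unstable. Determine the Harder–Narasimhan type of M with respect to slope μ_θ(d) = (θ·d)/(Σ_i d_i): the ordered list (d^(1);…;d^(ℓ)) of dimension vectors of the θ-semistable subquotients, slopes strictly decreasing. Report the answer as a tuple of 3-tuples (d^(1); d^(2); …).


Barcode: M ≅ I[1,2]^2, I[1,3], I[2,2]. HN layers by μ_θ (3 steps, strictly decreasing):
  μ^(1)=3; μ^(2)=3/2; μ^(3)=-4

((0, 3, 0); (0, 1, 1); (3, 0, 0))


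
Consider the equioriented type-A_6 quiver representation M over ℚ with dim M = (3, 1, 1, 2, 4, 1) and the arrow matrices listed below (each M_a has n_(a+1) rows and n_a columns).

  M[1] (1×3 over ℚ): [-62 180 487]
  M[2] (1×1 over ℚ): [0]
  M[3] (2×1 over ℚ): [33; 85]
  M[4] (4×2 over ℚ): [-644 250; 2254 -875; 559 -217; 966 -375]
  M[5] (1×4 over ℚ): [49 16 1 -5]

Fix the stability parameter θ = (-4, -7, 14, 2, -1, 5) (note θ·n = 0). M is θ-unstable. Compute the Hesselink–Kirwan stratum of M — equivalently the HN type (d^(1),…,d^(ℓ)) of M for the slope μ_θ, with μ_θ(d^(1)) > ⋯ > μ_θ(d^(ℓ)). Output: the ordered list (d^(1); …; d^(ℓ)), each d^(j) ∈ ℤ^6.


Interval decomposition of M: I[1,1]^2, I[1,2], I[3,6], I[4,5], I[5,5]^2.
HN type (ℓ=5): μ^(1)=5; μ^(2)=1/2; μ^(3)=-1; μ^(4)=-4; μ^(5)=-11/2

((0, 0, 1, 1, 1, 1); (0, 0, 0, 1, 1, 0); (0, 0, 0, 0, 2, 0); (2, 0, 0, 0, 0, 0); (1, 1, 0, 0, 0, 0))


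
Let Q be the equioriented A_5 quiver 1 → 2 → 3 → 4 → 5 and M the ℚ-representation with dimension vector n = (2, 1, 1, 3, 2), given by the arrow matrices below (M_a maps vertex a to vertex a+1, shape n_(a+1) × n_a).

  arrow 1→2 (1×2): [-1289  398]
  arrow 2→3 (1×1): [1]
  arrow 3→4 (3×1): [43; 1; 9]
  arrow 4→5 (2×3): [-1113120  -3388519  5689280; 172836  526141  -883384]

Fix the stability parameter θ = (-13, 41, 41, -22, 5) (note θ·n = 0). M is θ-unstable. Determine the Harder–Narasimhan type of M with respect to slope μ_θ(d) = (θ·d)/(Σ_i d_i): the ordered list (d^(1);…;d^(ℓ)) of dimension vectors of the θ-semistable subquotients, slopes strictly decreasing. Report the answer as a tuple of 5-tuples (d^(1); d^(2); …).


Via rank(M_{q-1}∘⋯∘M_p): M ≅ I[1,1], I[1,5], I[4,4], I[4,5].
μ_θ-semistable layers: μ^(1)=65/4; μ^(2)=5; μ^(3)=-13; μ^(4)=-22

((0, 1, 1, 1, 1); (0, 0, 0, 0, 1); (2, 0, 0, 0, 0); (0, 0, 0, 2, 0))


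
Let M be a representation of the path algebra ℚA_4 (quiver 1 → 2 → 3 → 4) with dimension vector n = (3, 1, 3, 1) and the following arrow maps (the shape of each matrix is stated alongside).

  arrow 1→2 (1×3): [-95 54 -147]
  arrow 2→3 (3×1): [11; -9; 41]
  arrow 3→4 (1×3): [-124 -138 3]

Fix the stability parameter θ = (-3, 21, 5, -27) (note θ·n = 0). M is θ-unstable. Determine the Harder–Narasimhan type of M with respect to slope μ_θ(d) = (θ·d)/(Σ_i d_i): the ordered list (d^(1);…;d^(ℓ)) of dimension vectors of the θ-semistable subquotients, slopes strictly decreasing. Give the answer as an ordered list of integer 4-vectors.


Interval decomposition of M: I[1,1]^2, I[1,4], I[3,3]^2.
HN type (ℓ=3): μ^(1)=5; μ^(2)=-1/3; μ^(3)=-3

((0, 0, 2, 0); (0, 1, 1, 1); (3, 0, 0, 0))


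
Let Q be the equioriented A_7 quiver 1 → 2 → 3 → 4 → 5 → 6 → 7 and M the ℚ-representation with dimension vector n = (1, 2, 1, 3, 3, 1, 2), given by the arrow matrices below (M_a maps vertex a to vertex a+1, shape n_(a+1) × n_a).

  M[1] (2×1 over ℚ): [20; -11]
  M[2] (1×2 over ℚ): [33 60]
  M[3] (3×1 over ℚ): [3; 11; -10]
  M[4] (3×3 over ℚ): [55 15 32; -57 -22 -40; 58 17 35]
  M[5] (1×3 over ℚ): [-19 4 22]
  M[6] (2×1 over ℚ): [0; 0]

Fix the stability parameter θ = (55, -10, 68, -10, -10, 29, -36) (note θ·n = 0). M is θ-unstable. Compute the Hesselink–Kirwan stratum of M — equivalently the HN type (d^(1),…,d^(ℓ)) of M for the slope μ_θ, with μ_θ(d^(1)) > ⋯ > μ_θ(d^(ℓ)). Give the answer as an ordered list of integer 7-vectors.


Via rank(M_{q-1}∘⋯∘M_p): M ≅ I[1,2], I[2,5], I[4,5], I[4,6], I[7,7]^2.
μ_θ-semistable layers: μ^(1)=29; μ^(2)=45/2; μ^(3)=16; μ^(4)=-10; μ^(5)=-36

((0, 0, 0, 0, 0, 1, 0); (1, 1, 0, 0, 0, 0, 0); (0, 0, 1, 1, 1, 0, 0); (0, 1, 0, 2, 2, 0, 0); (0, 0, 0, 0, 0, 0, 2))


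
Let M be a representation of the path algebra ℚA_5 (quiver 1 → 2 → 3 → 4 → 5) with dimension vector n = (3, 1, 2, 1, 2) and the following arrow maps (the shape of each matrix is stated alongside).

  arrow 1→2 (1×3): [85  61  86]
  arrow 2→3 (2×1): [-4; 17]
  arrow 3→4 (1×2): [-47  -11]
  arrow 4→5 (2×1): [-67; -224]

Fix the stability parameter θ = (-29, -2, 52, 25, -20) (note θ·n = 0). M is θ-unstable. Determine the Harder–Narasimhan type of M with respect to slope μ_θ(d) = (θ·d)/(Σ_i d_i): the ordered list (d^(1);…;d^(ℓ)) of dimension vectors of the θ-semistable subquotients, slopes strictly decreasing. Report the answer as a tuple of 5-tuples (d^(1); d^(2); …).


Via rank(M_{q-1}∘⋯∘M_p): M ≅ I[1,1]^2, I[1,5], I[3,3], I[5,5].
μ_θ-semistable layers: μ^(1)=52; μ^(2)=19; μ^(3)=-2; μ^(4)=-20; μ^(5)=-29

((0, 0, 1, 0, 0); (0, 0, 1, 1, 1); (0, 1, 0, 0, 0); (0, 0, 0, 0, 1); (3, 0, 0, 0, 0))


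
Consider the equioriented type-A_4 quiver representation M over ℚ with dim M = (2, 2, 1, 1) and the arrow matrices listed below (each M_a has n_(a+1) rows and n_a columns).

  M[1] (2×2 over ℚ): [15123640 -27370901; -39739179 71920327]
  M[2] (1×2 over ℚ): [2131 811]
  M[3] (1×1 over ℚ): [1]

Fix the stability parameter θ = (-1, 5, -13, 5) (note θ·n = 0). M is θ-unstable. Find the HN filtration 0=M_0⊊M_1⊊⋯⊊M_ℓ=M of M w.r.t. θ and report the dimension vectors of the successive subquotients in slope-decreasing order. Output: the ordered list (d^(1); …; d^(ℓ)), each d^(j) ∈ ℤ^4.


Via rank(M_{q-1}∘⋯∘M_p): M ≅ I[1,2], I[1,4].
μ_θ-semistable layers: μ^(1)=5; μ^(2)=-1; μ^(3)=-3

((0, 1, 0, 1); (1, 0, 0, 0); (1, 1, 1, 0))


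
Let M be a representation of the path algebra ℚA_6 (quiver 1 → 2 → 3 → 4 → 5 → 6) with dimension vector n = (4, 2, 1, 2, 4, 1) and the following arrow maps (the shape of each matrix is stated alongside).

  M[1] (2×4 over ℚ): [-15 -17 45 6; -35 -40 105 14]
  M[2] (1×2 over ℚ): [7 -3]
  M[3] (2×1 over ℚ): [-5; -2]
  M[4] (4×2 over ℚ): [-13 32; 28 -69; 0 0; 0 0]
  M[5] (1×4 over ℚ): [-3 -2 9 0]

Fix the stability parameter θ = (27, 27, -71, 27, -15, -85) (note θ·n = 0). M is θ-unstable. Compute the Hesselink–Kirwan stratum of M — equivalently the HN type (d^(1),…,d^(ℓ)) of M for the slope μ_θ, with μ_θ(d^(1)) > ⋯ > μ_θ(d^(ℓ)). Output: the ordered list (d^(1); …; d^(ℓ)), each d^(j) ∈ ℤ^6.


Via rank(M_{q-1}∘⋯∘M_p): M ≅ I[1,1]^2, I[1,2], I[1,6], I[4,5], I[5,5]^2.
μ_θ-semistable layers: μ^(1)=27; μ^(2)=6; μ^(3)=-15

((3, 1, 0, 0, 0, 0); (0, 0, 0, 1, 1, 0); (1, 1, 1, 1, 3, 1))


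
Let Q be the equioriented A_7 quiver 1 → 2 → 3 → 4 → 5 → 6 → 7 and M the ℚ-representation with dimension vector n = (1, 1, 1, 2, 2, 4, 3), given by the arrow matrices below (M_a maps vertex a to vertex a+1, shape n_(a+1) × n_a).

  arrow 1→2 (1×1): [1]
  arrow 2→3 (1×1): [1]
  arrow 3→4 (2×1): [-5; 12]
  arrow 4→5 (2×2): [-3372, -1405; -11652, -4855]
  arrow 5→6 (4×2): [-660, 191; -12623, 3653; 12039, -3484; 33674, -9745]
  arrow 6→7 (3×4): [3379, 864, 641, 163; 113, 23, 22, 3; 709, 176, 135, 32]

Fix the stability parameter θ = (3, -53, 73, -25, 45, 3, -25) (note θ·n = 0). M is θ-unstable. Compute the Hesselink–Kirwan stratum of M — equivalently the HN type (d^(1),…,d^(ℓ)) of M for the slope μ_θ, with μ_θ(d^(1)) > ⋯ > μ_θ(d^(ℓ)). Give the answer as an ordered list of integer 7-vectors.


Via rank(M_{q-1}∘⋯∘M_p): M ≅ I[1,4], I[4,7], I[5,7], I[6,6], I[6,7].
μ_θ-semistable layers: μ^(1)=24; μ^(2)=23/3; μ^(3)=3; μ^(4)=-11; μ^(5)=-25

((0, 0, 1, 1, 0, 0, 0); (0, 0, 0, 0, 2, 2, 2); (0, 0, 0, 0, 0, 1, 0); (0, 0, 0, 0, 0, 1, 1); (1, 1, 0, 1, 0, 0, 0))


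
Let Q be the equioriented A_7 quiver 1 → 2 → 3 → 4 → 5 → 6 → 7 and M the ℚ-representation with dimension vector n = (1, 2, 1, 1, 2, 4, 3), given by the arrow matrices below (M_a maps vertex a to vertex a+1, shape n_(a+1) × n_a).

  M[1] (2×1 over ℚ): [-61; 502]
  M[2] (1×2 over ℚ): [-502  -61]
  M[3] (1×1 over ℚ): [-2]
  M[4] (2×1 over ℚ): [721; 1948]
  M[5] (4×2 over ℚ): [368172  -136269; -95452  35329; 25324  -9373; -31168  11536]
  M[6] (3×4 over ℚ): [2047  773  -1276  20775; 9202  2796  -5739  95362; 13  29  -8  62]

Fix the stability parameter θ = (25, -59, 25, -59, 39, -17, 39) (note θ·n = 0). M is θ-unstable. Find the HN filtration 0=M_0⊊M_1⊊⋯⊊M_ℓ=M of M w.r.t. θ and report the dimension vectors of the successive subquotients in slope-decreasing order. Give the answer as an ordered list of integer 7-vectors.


Via rank(M_{q-1}∘⋯∘M_p): M ≅ I[1,2], I[2,5], I[5,7], I[6,6], I[6,7]^2.
μ_θ-semistable layers: μ^(1)=39; μ^(2)=11; μ^(3)=-17; μ^(4)=-59

((0, 0, 0, 0, 1, 0, 3); (0, 0, 0, 0, 1, 1, 0); (1, 1, 1, 1, 0, 3, 0); (0, 1, 0, 0, 0, 0, 0))


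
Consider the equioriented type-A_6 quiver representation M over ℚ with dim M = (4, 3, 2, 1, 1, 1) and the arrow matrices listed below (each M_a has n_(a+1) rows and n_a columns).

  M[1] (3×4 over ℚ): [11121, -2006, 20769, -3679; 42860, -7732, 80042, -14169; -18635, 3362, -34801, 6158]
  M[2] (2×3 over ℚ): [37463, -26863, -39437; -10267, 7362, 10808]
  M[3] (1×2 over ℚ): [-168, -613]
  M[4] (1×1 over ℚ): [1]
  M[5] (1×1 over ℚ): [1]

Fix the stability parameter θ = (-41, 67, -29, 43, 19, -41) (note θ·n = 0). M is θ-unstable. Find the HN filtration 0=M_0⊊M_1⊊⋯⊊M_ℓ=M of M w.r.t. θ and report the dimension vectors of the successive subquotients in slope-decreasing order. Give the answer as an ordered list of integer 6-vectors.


Via rank(M_{q-1}∘⋯∘M_p): M ≅ I[1,1], I[1,2], I[1,3], I[1,6].
μ_θ-semistable layers: μ^(1)=67; μ^(2)=19; μ^(3)=59/5; μ^(4)=-41

((0, 1, 0, 0, 0, 0); (0, 1, 1, 0, 0, 0); (0, 1, 1, 1, 1, 1); (4, 0, 0, 0, 0, 0))


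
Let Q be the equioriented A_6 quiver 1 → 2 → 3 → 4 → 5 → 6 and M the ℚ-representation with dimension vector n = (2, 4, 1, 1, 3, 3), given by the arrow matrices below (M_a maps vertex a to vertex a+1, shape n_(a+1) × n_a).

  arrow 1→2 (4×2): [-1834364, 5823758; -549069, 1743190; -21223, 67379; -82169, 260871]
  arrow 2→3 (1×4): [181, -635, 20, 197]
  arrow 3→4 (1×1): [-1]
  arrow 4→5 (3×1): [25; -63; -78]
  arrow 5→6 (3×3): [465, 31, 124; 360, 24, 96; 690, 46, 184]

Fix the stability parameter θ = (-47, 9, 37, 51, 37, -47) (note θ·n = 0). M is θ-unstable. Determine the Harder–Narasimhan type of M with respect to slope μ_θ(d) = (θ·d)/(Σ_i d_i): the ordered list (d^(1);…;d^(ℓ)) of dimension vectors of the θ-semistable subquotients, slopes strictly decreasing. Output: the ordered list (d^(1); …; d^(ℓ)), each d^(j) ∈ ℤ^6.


Via rank(M_{q-1}∘⋯∘M_p): M ≅ I[1,2], I[1,5], I[2,2]^2, I[5,5], I[5,6], I[6,6]^2.
μ_θ-semistable layers: μ^(1)=44; μ^(2)=37; μ^(3)=9; μ^(4)=-5; μ^(5)=-47

((0, 0, 0, 1, 1, 0); (0, 0, 1, 0, 1, 0); (0, 4, 0, 0, 0, 0); (0, 0, 0, 0, 1, 1); (2, 0, 0, 0, 0, 2))


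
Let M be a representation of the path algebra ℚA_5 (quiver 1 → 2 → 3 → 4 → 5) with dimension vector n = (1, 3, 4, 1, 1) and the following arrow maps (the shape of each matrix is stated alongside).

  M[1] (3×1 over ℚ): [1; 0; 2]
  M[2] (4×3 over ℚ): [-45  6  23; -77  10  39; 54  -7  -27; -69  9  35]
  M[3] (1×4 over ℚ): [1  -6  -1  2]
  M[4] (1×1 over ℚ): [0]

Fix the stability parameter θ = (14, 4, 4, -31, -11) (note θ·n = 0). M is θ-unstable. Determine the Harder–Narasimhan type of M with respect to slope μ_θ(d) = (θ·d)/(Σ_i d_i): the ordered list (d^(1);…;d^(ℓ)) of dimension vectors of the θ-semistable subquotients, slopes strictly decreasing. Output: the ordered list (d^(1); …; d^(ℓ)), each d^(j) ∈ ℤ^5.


Interval decomposition of M: I[1,4], I[2,3]^2, I[3,3], I[5,5].
HN type (ℓ=3): μ^(1)=4; μ^(2)=-9/4; μ^(3)=-11

((0, 2, 3, 0, 0); (1, 1, 1, 1, 0); (0, 0, 0, 0, 1))


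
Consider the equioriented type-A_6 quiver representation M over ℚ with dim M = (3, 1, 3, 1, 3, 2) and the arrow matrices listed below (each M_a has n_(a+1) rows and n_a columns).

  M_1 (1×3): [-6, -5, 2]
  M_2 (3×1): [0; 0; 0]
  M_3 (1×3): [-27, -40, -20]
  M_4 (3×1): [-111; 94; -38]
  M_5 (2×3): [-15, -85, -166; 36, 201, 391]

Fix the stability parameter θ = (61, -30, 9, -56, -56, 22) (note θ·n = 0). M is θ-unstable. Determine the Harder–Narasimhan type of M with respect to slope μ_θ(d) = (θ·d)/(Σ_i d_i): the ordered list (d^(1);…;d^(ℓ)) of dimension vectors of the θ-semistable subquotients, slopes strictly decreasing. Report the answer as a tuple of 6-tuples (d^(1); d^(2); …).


Interval decomposition of M: I[1,1]^2, I[1,2], I[3,3]^2, I[3,6], I[5,5], I[5,6].
HN type (ℓ=6): μ^(1)=61; μ^(2)=22; μ^(3)=31/2; μ^(4)=9; μ^(5)=-103/3; μ^(6)=-56

((2, 0, 0, 0, 0, 0); (0, 0, 0, 0, 0, 2); (1, 1, 0, 0, 0, 0); (0, 0, 2, 0, 0, 0); (0, 0, 1, 1, 1, 0); (0, 0, 0, 0, 2, 0))


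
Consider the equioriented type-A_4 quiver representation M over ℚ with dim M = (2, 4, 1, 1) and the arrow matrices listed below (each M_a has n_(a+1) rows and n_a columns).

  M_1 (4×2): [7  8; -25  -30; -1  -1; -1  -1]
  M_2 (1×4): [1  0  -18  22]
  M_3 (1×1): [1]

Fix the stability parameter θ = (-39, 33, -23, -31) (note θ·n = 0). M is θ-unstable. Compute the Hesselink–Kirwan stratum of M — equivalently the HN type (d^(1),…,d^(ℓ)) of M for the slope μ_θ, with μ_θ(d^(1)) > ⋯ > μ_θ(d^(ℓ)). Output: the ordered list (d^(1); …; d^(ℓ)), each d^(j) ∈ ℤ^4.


Interval decomposition of M: I[1,2], I[1,4], I[2,2]^2.
HN type (ℓ=3): μ^(1)=33; μ^(2)=-7; μ^(3)=-39

((0, 3, 0, 0); (0, 1, 1, 1); (2, 0, 0, 0))


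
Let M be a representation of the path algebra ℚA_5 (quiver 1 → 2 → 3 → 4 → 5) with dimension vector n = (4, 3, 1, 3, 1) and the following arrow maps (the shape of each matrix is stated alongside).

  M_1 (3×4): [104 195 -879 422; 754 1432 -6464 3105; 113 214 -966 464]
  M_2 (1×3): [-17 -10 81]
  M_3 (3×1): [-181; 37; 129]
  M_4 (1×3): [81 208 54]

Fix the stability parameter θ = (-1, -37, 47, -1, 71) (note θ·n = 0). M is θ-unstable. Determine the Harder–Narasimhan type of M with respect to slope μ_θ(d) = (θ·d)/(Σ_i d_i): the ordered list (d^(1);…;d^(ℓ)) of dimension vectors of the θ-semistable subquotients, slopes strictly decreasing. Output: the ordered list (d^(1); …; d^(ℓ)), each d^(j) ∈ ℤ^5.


Barcode: M ≅ I[1,1], I[1,2]^2, I[1,5], I[4,4]^2. HN layers by μ_θ (4 steps, strictly decreasing):
  μ^(1)=71; μ^(2)=23; μ^(3)=-1; μ^(4)=-19

((0, 0, 0, 0, 1); (0, 0, 1, 1, 0); (1, 0, 0, 2, 0); (3, 3, 0, 0, 0))


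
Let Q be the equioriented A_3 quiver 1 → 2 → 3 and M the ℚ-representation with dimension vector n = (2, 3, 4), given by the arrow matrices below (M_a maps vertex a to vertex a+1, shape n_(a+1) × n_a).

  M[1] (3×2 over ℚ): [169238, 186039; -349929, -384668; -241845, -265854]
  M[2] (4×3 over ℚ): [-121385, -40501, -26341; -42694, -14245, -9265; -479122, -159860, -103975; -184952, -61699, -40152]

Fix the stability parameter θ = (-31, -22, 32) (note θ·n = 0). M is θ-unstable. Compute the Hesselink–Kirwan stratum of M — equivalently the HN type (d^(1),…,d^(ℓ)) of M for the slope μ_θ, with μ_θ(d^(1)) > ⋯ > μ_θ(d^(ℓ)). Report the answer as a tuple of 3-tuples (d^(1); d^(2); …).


Via rank(M_{q-1}∘⋯∘M_p): M ≅ I[1,3]^2, I[2,3], I[3,3].
μ_θ-semistable layers: μ^(1)=32; μ^(2)=-22; μ^(3)=-31

((0, 0, 4); (0, 3, 0); (2, 0, 0))


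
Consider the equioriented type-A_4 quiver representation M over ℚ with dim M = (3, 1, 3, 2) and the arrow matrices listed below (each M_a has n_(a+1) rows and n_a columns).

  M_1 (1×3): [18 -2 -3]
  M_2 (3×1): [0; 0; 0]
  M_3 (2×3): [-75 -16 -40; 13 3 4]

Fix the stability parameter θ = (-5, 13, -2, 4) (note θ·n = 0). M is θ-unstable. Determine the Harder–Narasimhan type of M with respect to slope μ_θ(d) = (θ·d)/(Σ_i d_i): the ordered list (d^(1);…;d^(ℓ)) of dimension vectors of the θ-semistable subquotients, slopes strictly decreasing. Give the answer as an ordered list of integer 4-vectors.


Via rank(M_{q-1}∘⋯∘M_p): M ≅ I[1,1]^2, I[1,2], I[3,3], I[3,4]^2.
μ_θ-semistable layers: μ^(1)=13; μ^(2)=4; μ^(3)=-2; μ^(4)=-5

((0, 1, 0, 0); (0, 0, 0, 2); (0, 0, 3, 0); (3, 0, 0, 0))


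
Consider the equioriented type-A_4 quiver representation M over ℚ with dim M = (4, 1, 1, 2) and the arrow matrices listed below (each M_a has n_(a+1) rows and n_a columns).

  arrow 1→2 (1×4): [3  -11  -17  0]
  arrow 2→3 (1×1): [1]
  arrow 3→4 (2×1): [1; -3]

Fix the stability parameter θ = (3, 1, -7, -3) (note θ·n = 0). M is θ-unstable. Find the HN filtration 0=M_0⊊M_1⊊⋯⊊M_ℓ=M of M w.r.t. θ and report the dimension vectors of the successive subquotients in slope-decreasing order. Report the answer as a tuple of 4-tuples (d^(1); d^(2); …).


Interval decomposition of M: I[1,1]^3, I[1,4], I[4,4].
HN type (ℓ=3): μ^(1)=3; μ^(2)=-3/2; μ^(3)=-3

((3, 0, 0, 0); (1, 1, 1, 1); (0, 0, 0, 1))


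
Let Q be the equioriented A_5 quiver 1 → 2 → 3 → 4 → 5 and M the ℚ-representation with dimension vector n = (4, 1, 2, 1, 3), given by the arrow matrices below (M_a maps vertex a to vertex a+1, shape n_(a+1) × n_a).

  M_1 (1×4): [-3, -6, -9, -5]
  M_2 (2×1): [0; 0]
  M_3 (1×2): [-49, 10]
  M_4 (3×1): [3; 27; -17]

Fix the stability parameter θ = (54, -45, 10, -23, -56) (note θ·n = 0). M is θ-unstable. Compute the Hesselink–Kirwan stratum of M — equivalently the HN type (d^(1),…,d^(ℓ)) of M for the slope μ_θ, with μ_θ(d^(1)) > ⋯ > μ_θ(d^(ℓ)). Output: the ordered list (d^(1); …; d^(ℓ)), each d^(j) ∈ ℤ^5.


Interval decomposition of M: I[1,1]^3, I[1,2], I[3,3], I[3,5], I[5,5]^2.
HN type (ℓ=5): μ^(1)=54; μ^(2)=10; μ^(3)=9/2; μ^(4)=-23; μ^(5)=-56

((3, 0, 0, 0, 0); (0, 0, 1, 0, 0); (1, 1, 0, 0, 0); (0, 0, 1, 1, 1); (0, 0, 0, 0, 2))


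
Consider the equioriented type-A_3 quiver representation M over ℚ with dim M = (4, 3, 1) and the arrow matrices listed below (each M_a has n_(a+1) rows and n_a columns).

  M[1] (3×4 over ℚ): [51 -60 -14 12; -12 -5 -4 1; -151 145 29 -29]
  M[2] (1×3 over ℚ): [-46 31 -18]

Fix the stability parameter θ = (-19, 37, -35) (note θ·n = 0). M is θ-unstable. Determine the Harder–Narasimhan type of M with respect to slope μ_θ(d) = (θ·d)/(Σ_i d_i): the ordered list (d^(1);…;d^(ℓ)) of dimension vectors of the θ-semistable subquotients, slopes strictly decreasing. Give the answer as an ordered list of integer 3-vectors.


Interval decomposition of M: I[1,1], I[1,2]^2, I[1,3].
HN type (ℓ=3): μ^(1)=37; μ^(2)=1; μ^(3)=-19

((0, 2, 0); (0, 1, 1); (4, 0, 0))


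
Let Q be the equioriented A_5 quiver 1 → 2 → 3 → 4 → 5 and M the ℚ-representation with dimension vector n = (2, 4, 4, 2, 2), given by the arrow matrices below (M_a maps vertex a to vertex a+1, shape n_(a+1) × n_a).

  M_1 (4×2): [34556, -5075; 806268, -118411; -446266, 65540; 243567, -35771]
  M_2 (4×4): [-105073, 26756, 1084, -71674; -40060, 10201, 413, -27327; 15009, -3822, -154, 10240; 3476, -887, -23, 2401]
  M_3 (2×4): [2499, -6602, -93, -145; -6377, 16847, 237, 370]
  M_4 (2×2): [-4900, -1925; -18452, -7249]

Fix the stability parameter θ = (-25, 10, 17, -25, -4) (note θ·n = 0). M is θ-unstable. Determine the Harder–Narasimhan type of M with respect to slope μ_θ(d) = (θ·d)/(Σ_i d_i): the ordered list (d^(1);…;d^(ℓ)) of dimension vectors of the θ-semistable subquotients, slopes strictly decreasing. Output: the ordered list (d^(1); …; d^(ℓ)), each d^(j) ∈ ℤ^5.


Barcode: M ≅ I[1,4], I[1,5], I[2,2], I[2,3], I[3,3], I[5,5]. HN layers by μ_θ (6 steps, strictly decreasing):
  μ^(1)=17; μ^(2)=10; μ^(3)=2/3; μ^(4)=-1/2; μ^(5)=-4; μ^(6)=-25

((0, 0, 2, 0, 0); (0, 2, 0, 0, 0); (0, 1, 1, 1, 0); (0, 1, 1, 1, 1); (0, 0, 0, 0, 1); (2, 0, 0, 0, 0))


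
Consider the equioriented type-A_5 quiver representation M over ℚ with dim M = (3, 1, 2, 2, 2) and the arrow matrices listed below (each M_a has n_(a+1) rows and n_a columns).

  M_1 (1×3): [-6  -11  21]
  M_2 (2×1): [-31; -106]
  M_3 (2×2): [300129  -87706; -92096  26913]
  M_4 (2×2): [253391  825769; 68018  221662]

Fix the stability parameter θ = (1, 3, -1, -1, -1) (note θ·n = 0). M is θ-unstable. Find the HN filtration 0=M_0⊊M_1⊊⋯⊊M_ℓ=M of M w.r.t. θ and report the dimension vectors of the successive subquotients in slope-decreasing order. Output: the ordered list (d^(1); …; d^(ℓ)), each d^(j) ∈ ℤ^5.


Interval decomposition of M: I[1,1]^2, I[1,5], I[3,4], I[5,5].
HN type (ℓ=3): μ^(1)=1; μ^(2)=1/5; μ^(3)=-1

((2, 0, 0, 0, 0); (1, 1, 1, 1, 1); (0, 0, 1, 1, 1))


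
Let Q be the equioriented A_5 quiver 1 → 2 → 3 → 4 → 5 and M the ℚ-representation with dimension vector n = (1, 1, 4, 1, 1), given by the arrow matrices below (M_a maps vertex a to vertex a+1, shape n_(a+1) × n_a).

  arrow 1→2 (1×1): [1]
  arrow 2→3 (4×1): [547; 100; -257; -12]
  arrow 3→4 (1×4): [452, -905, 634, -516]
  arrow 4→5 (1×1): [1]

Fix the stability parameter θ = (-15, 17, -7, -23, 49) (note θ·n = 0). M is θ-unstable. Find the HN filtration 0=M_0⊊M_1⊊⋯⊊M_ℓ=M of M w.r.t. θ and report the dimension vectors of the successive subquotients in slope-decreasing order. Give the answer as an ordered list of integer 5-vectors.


Via rank(M_{q-1}∘⋯∘M_p): M ≅ I[1,5], I[3,3]^3.
μ_θ-semistable layers: μ^(1)=49; μ^(2)=-13/3; μ^(3)=-7; μ^(4)=-15

((0, 0, 0, 0, 1); (0, 1, 1, 1, 0); (0, 0, 3, 0, 0); (1, 0, 0, 0, 0))


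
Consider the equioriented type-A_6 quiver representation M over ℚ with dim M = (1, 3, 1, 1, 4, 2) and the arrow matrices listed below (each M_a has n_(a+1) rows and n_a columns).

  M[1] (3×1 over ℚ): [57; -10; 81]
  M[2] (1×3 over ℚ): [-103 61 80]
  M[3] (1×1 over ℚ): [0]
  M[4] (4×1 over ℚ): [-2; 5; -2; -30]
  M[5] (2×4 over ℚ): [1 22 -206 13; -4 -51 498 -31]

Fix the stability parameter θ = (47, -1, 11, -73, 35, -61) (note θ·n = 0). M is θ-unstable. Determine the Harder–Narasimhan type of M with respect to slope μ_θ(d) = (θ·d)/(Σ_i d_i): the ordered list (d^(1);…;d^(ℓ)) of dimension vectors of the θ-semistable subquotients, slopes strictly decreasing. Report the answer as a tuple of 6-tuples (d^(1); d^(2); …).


Interval decomposition of M: I[1,3], I[2,2]^2, I[4,6], I[5,5]^2, I[5,6].
HN type (ℓ=5): μ^(1)=35; μ^(2)=19; μ^(3)=-1; μ^(4)=-13; μ^(5)=-73

((0, 0, 0, 0, 2, 0); (1, 1, 1, 0, 0, 0); (0, 2, 0, 0, 0, 0); (0, 0, 0, 0, 2, 2); (0, 0, 0, 1, 0, 0))


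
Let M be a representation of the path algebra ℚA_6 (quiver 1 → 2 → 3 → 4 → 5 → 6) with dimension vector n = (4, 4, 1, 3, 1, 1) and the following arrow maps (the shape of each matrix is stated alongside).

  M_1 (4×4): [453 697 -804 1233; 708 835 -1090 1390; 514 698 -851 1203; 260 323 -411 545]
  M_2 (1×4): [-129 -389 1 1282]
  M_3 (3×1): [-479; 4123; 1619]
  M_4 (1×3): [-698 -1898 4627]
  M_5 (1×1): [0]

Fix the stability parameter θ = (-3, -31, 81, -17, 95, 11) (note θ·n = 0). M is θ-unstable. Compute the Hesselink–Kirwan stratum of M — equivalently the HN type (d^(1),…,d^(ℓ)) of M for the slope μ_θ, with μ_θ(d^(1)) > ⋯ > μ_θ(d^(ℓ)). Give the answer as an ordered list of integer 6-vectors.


Via rank(M_{q-1}∘⋯∘M_p): M ≅ I[1,1], I[1,2]^2, I[1,5], I[2,2], I[4,4]^2, I[6,6].
μ_θ-semistable layers: μ^(1)=95; μ^(2)=32; μ^(3)=11; μ^(4)=-3; μ^(5)=-17; μ^(6)=-31

((0, 0, 0, 0, 1, 0); (0, 0, 1, 1, 0, 0); (0, 0, 0, 0, 0, 1); (1, 0, 0, 0, 0, 0); (3, 3, 0, 2, 0, 0); (0, 1, 0, 0, 0, 0))


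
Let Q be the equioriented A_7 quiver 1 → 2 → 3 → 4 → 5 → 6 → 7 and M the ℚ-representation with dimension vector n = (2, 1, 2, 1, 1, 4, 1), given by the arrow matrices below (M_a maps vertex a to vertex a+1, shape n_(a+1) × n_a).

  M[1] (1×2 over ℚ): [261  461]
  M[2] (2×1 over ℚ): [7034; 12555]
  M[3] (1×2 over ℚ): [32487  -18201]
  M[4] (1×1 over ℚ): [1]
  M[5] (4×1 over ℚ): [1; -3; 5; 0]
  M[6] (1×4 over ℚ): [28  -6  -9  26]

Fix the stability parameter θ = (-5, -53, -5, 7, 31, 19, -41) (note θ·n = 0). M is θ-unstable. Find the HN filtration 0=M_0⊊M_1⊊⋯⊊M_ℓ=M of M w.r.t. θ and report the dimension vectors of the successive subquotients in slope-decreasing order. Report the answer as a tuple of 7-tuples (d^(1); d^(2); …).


Via rank(M_{q-1}∘⋯∘M_p): M ≅ I[1,1], I[1,7], I[3,3], I[6,6]^3.
μ_θ-semistable layers: μ^(1)=19; μ^(2)=4; μ^(3)=-5; μ^(4)=-29

((0, 0, 0, 0, 0, 3, 0); (0, 0, 0, 1, 1, 1, 1); (1, 0, 2, 0, 0, 0, 0); (1, 1, 0, 0, 0, 0, 0))


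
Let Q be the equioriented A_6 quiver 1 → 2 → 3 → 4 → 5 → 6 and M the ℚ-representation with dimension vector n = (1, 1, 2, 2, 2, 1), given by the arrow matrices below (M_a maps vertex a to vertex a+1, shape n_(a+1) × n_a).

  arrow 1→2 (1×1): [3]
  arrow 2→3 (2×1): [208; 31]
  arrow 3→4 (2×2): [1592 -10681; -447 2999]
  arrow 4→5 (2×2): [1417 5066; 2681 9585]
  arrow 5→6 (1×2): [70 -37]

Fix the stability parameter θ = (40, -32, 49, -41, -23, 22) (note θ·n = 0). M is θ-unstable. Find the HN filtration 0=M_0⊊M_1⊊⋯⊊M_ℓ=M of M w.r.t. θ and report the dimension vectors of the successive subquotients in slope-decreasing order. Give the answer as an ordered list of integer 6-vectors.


Barcode: M ≅ I[1,5], I[3,6]. HN layers by μ_θ (3 steps, strictly decreasing):
  μ^(1)=22; μ^(2)=-7/5; μ^(3)=-5

((0, 0, 0, 0, 0, 1); (1, 1, 1, 1, 1, 0); (0, 0, 1, 1, 1, 0))


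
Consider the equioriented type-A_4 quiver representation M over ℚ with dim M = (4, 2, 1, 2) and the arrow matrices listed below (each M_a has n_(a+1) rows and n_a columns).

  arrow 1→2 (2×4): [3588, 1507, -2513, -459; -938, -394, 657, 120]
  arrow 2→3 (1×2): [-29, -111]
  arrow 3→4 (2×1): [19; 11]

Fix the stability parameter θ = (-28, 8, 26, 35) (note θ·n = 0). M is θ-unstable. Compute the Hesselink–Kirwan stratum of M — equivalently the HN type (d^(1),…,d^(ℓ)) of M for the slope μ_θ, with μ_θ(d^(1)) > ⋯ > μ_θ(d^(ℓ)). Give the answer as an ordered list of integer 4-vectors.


Barcode: M ≅ I[1,1]^2, I[1,2], I[1,4], I[4,4]. HN layers by μ_θ (4 steps, strictly decreasing):
  μ^(1)=35; μ^(2)=26; μ^(3)=8; μ^(4)=-28

((0, 0, 0, 2); (0, 0, 1, 0); (0, 2, 0, 0); (4, 0, 0, 0))


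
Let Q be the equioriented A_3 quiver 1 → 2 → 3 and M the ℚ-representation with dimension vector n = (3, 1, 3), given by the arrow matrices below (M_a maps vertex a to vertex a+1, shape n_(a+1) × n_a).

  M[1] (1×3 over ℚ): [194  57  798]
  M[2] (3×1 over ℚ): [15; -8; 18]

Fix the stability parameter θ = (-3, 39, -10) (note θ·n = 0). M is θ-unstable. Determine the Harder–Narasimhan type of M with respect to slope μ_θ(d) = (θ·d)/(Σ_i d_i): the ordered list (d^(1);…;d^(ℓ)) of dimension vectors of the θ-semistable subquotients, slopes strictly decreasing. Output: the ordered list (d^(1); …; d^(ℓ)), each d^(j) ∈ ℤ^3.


Interval decomposition of M: I[1,1]^2, I[1,3], I[3,3]^2.
HN type (ℓ=3): μ^(1)=29/2; μ^(2)=-3; μ^(3)=-10

((0, 1, 1); (3, 0, 0); (0, 0, 2))


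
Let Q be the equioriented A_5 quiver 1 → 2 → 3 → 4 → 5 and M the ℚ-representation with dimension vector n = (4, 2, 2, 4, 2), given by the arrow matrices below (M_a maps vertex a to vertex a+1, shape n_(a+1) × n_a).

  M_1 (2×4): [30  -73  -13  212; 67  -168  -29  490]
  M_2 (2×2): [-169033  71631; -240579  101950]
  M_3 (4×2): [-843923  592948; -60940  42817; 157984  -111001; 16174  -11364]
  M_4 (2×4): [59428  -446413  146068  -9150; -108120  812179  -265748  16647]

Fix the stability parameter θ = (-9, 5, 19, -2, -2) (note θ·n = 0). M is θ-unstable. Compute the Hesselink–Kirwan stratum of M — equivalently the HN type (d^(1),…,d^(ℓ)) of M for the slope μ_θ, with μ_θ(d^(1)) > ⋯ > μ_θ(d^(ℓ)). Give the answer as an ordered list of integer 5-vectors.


Via rank(M_{q-1}∘⋯∘M_p): M ≅ I[1,1]^2, I[1,5]^2, I[4,4]^2.
μ_θ-semistable layers: μ^(1)=5; μ^(2)=-2; μ^(3)=-9

((0, 2, 2, 2, 2); (0, 0, 0, 2, 0); (4, 0, 0, 0, 0))


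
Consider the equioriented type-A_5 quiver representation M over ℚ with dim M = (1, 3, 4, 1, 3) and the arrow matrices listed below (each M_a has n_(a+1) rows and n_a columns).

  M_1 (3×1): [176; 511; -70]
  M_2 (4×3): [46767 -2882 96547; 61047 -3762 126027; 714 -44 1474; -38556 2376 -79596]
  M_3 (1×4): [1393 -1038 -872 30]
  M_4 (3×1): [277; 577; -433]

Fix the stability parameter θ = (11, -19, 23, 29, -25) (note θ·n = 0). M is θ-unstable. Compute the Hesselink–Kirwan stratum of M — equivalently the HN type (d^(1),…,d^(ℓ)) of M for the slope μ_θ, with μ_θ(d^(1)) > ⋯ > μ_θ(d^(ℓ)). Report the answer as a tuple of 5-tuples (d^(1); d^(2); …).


Via rank(M_{q-1}∘⋯∘M_p): M ≅ I[1,2], I[2,2], I[2,5], I[3,3]^3, I[5,5]^2.
μ_θ-semistable layers: μ^(1)=23; μ^(2)=9; μ^(3)=-4; μ^(4)=-19; μ^(5)=-25

((0, 0, 3, 0, 0); (0, 0, 1, 1, 1); (1, 1, 0, 0, 0); (0, 2, 0, 0, 0); (0, 0, 0, 0, 2))


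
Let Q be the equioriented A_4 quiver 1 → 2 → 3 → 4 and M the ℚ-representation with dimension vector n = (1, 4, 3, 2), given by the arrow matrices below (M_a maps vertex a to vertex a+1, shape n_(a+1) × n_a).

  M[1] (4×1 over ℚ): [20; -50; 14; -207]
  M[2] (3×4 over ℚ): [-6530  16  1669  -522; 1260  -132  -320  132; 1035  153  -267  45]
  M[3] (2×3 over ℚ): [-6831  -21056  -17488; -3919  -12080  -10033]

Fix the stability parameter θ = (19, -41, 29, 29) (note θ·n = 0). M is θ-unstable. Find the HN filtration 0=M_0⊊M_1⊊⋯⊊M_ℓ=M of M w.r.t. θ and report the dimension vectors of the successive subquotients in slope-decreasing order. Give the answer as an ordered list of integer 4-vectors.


Barcode: M ≅ I[1,4], I[2,2]^2, I[2,4], I[3,3]. HN layers by μ_θ (3 steps, strictly decreasing):
  μ^(1)=29; μ^(2)=-11; μ^(3)=-41

((0, 0, 3, 2); (1, 1, 0, 0); (0, 3, 0, 0))


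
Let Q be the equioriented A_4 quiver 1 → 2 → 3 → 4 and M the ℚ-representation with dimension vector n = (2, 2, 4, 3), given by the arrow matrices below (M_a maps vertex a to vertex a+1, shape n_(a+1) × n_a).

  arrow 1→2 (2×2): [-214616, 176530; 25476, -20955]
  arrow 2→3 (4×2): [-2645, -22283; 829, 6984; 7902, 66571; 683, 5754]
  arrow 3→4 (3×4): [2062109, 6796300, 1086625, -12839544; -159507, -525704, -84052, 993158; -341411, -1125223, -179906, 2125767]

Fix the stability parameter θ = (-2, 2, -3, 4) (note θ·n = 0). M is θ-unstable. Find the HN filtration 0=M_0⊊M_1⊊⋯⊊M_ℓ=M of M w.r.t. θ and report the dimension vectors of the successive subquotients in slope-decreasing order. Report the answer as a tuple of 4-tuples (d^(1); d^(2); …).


Interval decomposition of M: I[1,1], I[1,4], I[2,4], I[3,3], I[3,4].
HN type (ℓ=4): μ^(1)=4; μ^(2)=-1/2; μ^(3)=-2; μ^(4)=-3

((0, 0, 0, 3); (0, 2, 2, 0); (2, 0, 0, 0); (0, 0, 2, 0))
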